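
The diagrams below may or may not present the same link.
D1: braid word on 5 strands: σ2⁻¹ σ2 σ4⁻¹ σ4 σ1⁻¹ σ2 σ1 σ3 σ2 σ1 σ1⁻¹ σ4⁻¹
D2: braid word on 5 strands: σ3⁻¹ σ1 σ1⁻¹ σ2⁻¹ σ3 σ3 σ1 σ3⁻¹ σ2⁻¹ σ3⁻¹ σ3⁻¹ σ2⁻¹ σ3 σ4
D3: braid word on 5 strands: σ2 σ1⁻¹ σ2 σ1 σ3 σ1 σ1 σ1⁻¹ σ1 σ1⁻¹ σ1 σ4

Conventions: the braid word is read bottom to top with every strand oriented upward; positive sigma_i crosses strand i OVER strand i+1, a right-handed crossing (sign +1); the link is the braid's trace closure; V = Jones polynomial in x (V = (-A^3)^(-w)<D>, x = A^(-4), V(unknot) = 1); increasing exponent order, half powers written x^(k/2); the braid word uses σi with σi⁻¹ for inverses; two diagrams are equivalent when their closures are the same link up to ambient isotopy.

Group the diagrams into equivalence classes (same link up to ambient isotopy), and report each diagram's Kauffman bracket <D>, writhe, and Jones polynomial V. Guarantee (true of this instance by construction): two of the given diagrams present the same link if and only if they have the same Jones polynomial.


equivalence classes: {D1} | {D2} | {D3}
D1 (bracket A^6; 12 crossings at w = +2): V = 1
V(D2) = -x^-6 + x^-5 - x^-4 + 2x^-3 - x^-2 + x^-1  [14 crossings, <D> = A^-2 - A^2 + 2A^6 - A^10 + A^14 - A^18, w = -2]
V(D3) = x - x^2 + 2x^3 - x^4 + x^5 - x^6  [12 crossings, <D> = -A^-6 + A^-2 - A^2 + 2A^6 - A^10 + A^14, w = +6]
key observation: comparing 3 Jones polynomials yields 3 groups


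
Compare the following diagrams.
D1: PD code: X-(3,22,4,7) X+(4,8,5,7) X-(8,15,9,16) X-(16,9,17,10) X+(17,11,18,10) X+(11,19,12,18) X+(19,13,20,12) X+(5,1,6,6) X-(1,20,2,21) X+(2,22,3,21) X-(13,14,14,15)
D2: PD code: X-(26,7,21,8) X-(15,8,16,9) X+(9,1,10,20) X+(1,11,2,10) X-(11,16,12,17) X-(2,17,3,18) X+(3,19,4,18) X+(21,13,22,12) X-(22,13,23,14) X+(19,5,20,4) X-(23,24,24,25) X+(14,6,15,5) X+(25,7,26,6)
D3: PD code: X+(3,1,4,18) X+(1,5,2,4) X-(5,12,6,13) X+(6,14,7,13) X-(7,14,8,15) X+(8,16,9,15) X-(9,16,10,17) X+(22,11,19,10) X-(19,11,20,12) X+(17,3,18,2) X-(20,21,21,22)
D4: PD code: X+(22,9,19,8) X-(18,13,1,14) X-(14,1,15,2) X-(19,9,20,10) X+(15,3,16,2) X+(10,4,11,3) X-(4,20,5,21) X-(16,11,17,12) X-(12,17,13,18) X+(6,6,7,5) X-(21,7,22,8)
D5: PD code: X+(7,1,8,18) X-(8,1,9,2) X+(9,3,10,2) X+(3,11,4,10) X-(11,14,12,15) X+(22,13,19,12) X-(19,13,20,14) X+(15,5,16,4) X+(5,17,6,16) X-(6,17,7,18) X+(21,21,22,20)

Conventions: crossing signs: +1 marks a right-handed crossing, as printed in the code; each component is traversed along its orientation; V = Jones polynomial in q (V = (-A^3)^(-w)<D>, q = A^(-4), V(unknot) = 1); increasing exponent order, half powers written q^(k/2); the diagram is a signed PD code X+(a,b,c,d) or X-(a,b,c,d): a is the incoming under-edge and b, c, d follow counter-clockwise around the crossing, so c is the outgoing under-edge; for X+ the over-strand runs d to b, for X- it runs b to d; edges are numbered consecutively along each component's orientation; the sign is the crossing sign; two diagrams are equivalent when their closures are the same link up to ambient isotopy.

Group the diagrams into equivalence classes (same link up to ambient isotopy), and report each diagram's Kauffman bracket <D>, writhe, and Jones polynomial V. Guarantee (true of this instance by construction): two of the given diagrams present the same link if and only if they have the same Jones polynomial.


equivalence classes: {D1} | {D2, D3, D5} | {D4}
D1 (bracket A + A^5; 11 crossings at w = +1): V = -q^(-1/2) - q^(1/2)
V(D2) = -q^(1/2) - q^(3/2) - q^(5/2) + q^(9/2)  (w +1, c 13, <D> = -A^-15 + A^-7 + A^-3 + A)
V(D3) = -q^(1/2) - q^(3/2) - q^(5/2) + q^(9/2)  (w +1, c 11, <D> = -A^-15 + A^-7 + A^-3 + A)
V(D4) = q^(-13/2) - q^(-11/2) + q^(-9/2) - 2q^(-7/2) - q^(-3/2)  (w -3, c 11, <D> = A^-3 + 2A^5 - A^9 + A^13 - A^17)
V(D5) = -q^(1/2) - q^(3/2) - q^(5/2) + q^(9/2)  (w +3, c 11, <D> = -A^-9 + A^-1 + A^3 + A^7)
key observation: V(q) takes 3 values over 5 diagrams, fixing the grouping


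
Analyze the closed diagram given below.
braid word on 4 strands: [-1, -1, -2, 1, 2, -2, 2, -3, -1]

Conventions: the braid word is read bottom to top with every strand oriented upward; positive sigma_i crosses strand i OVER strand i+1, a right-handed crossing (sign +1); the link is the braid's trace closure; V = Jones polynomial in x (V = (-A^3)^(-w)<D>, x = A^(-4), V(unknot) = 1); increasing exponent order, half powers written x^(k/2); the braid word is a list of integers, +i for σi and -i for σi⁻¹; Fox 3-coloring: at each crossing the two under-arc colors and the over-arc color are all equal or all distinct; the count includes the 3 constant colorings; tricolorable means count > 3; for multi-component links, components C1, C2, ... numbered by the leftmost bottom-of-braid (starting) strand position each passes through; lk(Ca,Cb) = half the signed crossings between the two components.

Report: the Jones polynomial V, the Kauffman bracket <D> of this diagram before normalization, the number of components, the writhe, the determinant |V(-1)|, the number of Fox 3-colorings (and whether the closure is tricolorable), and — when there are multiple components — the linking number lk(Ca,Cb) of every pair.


Jones polynomial: V(x) = -x^-4 + x^-3 + x^-1
<D> = -A^-5 - A^3 + A^7; writhe -3
components 1, writhe -3 (9 crossings)
3-colorings: 9 of 3^9, det 3 — tricolorable
note: det 3 = |V(-1)|; divisible by 3, so tricolorable


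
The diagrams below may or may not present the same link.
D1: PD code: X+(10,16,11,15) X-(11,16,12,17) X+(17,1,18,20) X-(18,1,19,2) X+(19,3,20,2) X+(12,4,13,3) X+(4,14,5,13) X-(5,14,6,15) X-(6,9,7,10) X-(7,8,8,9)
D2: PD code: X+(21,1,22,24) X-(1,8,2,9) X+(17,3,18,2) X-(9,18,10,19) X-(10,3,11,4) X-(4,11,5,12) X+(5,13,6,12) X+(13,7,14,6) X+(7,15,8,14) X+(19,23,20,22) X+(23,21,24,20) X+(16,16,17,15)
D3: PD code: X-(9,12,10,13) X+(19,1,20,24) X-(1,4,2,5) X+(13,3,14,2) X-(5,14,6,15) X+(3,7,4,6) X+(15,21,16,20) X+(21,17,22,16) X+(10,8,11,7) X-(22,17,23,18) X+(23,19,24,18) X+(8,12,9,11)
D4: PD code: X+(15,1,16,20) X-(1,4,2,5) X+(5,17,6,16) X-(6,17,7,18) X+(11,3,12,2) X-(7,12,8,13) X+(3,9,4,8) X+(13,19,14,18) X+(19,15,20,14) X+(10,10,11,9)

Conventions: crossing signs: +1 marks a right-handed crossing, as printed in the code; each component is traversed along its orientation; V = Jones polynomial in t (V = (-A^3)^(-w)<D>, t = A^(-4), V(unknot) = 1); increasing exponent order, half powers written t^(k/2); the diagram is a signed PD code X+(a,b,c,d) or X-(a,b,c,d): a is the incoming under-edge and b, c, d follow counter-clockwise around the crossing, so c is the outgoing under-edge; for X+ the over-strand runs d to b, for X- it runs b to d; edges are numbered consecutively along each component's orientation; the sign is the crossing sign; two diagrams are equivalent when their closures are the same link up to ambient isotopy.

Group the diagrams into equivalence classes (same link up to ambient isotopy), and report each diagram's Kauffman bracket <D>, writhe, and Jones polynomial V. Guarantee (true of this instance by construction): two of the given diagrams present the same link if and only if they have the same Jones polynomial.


classes: {D1} | {D2, D3, D4}
V(D1) = 1  [10 crossings, <D> = 1, w = 0]
V(D2) = t^-1 - 1 + 2t - 3t^2 + 3t^3 - 2t^4 + 2t^5 - t^6  [12 crossings, <D> = -A^-12 + 2A^-8 - 2A^-4 + 3 - 3A^4 + 2A^8 - A^12 + A^16, w = +4]
V(D3) = t^-1 - 1 + 2t - 3t^2 + 3t^3 - 2t^4 + 2t^5 - t^6  [12 crossings, <D> = -A^-12 + 2A^-8 - 2A^-4 + 3 - 3A^4 + 2A^8 - A^12 + A^16, w = +4]
V(D4) = t^-1 - 1 + 2t - 3t^2 + 3t^3 - 2t^4 + 2t^5 - t^6  [10 crossings, <D> = -A^-12 + 2A^-8 - 2A^-4 + 3 - 3A^4 + 2A^8 - A^12 + A^16, w = +4]
note: comparing 4 Jones polynomials yields 2 groups


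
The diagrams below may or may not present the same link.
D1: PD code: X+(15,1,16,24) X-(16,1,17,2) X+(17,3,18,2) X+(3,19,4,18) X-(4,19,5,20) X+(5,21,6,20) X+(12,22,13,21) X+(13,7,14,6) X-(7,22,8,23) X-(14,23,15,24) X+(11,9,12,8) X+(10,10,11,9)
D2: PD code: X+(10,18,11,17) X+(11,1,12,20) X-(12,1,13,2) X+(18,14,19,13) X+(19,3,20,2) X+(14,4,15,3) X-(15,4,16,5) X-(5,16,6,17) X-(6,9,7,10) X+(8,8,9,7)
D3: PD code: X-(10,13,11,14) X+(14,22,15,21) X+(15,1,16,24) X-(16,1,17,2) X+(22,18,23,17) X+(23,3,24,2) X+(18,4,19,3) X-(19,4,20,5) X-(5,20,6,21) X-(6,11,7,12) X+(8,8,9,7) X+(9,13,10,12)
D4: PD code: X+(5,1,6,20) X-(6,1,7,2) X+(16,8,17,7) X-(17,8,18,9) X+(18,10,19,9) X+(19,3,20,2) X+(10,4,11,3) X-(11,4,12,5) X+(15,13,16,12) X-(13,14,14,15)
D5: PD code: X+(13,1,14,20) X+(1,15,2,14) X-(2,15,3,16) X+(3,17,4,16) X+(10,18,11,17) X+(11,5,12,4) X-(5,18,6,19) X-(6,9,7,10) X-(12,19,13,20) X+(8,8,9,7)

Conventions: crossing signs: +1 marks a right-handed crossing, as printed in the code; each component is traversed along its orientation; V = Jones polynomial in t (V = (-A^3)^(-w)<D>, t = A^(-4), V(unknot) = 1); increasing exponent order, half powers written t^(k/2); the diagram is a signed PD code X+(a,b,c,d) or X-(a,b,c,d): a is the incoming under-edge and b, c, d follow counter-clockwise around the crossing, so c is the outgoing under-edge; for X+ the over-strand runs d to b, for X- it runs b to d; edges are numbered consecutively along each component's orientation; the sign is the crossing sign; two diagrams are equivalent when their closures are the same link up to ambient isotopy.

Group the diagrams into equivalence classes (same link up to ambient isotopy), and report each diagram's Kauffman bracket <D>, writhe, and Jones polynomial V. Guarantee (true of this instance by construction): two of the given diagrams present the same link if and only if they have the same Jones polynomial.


classes: {D1, D2, D3, D4, D5}
V(D1) = 1  [12 crossings, <D> = A^12, w = +4]
V(D2) = 1  (w +2, c 10, <D> = A^6)
V(D3) = 1  [12 crossings, <D> = A^6, w = +2]
D4 (bracket A^6; 10 crossings at w = +2): V = 1
V(D5) = 1  [10 crossings, <D> = A^6, w = +2]
insight: one V(t) for all 5 diagrams — one class (guaranteed)


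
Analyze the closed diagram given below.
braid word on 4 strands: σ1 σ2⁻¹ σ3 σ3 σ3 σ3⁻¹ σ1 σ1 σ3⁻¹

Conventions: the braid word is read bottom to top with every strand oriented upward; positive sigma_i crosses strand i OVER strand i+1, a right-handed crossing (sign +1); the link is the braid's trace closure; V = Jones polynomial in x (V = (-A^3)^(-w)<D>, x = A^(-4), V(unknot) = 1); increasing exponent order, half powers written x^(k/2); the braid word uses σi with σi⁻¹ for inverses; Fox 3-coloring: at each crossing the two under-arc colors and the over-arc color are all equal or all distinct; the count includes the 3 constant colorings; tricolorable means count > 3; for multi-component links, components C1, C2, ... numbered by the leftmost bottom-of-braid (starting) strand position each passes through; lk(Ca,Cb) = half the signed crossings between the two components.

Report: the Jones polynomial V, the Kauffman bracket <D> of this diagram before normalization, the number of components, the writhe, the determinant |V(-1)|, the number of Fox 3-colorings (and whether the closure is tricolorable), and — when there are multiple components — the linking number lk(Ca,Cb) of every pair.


V(x) = x + x^3 - x^4
bracket: A^-7 - A^-3 - A^5, w = +3
1 component, writhe +3, over 9 crossings
det 3, colorings 9 of 3^9 — tricolorable
observation: the word shrinks to σ1 σ2⁻¹ σ3 σ3 σ1 σ1 σ3⁻¹ after cancelling


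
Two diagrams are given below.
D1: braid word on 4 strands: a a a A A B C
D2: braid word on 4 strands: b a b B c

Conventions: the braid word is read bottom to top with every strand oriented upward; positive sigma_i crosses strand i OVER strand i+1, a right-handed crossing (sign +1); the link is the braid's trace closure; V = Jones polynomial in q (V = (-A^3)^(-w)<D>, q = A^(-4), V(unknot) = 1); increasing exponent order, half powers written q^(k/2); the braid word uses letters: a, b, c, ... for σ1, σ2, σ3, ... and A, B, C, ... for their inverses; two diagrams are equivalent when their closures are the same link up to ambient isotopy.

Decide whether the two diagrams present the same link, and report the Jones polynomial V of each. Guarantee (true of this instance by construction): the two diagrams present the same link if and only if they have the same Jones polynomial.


equivalent: yes
V(D1) = 1  (w -1, c 7, <D> = -A^-3)
V(D2) = 1  [5 crossings, <D> = -A^9, w = +3]
key observation: from 7 to 5 crossings by R-moves: one link, two diagrams


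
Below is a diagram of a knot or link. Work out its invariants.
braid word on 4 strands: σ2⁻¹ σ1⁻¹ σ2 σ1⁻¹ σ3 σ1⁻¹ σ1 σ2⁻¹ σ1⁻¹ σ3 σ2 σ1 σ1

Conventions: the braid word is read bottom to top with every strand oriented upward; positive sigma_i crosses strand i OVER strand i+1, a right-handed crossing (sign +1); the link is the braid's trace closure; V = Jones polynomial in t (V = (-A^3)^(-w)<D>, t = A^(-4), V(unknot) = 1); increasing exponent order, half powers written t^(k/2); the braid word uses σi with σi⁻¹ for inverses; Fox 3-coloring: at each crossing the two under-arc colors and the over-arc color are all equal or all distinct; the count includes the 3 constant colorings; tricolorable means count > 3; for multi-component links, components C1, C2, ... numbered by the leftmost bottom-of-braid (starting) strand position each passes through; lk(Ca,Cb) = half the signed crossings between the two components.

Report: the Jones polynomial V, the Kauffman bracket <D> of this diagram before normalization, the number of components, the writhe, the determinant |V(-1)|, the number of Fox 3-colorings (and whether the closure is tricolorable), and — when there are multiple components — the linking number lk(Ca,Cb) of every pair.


V(t) = -t^-1 + 2 - t + 2t^2 - t^3 + t^4 - t^5
bracket: A^-17 - A^-13 + A^-9 - 2A^-5 + A^-1 - 2A^3 + A^7, w = +1
1 component, writhe +1, over 13 crossings
det 9, colorings 9 of 3^13 — tricolorable
observation: det 9 = |V(-1)|; divisible by 3, so tricolorable


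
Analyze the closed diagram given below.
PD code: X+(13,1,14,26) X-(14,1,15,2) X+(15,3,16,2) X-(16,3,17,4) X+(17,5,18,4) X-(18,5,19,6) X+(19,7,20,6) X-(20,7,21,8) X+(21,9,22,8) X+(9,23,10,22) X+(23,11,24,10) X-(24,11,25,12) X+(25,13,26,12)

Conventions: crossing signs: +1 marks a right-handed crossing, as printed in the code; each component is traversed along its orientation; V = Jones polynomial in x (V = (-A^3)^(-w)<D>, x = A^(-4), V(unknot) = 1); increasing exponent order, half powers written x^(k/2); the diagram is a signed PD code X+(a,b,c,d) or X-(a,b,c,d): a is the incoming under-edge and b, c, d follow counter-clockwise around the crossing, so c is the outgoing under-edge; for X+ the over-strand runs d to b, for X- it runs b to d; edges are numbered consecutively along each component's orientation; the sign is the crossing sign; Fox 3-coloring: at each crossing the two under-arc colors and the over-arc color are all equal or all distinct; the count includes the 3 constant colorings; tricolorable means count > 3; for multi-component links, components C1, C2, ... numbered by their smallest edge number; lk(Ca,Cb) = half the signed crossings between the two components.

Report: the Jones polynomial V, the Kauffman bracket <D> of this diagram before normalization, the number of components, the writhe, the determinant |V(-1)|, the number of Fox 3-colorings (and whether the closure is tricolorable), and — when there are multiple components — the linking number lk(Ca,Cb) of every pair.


V = x + x^3 - x^4
<D> = A^-7 - A^-3 - A^5 (w = +3)
1 component over 13 crossings, w = +3
9 Fox colorings among 3^13, |V(-1)| = 3: tricolorable
why: |V(-1)| = 3: so tricolorable, since 3 divides 3


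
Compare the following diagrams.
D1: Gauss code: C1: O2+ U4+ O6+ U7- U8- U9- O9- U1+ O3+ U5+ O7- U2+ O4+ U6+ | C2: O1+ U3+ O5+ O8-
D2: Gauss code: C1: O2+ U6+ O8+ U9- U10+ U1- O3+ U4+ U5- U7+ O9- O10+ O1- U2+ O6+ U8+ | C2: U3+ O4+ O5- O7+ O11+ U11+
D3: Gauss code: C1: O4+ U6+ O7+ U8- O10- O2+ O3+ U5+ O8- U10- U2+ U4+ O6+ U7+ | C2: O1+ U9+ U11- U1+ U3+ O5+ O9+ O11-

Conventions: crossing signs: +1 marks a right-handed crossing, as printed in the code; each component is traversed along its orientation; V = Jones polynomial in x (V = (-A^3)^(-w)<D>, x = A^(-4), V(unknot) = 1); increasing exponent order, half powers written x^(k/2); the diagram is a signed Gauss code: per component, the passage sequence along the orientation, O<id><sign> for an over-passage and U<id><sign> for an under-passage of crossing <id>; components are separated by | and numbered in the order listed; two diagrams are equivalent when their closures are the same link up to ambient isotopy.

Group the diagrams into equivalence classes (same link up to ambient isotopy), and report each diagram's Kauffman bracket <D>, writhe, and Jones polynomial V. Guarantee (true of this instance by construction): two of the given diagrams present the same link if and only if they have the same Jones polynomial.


classes: {D1, D2, D3}
V(D1) = -x^(3/2) - 2x^(7/2) + x^(9/2) - x^(11/2) + x^(13/2)  [9 crossings, <D> = -A^-17 + A^-13 - A^-9 + 2A^-5 + A^3, w = +3]
D2 (bracket -A^-11 + A^-7 - A^-3 + 2A + A^9; 11 crossings at w = +5): V = -x^(3/2) - 2x^(7/2) + x^(9/2) - x^(11/2) + x^(13/2)
V(D3) = -x^(3/2) - 2x^(7/2) + x^(9/2) - x^(11/2) + x^(13/2)  [11 crossings, <D> = -A^-11 + A^-7 - A^-3 + 2A + A^9, w = +5]
note: all 3 diagrams share one V(x), hence one class


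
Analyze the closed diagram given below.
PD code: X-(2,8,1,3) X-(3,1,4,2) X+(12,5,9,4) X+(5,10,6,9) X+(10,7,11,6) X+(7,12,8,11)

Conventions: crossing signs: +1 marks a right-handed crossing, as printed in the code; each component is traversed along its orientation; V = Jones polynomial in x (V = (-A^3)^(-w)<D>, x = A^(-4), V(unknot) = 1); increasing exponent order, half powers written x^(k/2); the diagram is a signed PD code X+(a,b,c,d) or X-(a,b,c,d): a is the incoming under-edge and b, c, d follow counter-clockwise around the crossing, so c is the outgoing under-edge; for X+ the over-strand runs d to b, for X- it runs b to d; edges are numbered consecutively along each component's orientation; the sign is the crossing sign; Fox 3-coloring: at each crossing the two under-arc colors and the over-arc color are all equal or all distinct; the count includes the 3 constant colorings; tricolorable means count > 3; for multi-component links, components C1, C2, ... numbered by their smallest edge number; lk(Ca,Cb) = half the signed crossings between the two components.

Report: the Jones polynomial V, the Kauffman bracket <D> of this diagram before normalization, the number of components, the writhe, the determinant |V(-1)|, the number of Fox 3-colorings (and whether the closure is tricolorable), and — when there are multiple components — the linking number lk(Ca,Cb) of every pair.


V = x^-1 + 2x - x^2 + 2x^3 - x^4 + x^5
<D> = A^-14 - A^-10 + 2A^-6 - A^-2 + 2A^2 + A^10 (w = +2)
3 components over 6 crossings, w = +2
lk(C1,C2): -1
lk(C1,C3) = 0
linking number lk(C2,C3) = +2
3 Fox colorings among 3^6, |V(-1)| = 8: not tricolorable
why: summing lk over 3 pairs gives +1


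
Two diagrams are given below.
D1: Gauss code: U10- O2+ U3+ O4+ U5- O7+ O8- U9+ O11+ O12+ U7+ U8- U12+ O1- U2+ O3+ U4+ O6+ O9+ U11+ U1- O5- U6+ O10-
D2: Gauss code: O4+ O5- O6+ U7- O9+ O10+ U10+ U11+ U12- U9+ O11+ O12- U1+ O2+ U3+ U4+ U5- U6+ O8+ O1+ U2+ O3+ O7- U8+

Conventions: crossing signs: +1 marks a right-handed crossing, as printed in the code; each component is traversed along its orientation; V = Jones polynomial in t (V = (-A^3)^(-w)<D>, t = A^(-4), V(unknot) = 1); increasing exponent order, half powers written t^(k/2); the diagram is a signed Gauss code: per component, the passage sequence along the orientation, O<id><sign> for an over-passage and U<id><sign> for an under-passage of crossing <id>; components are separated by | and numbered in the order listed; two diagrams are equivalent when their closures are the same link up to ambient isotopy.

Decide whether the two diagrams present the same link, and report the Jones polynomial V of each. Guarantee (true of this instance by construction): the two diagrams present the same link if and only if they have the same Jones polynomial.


equivalent: no
D1 (bracket -A^-4 + 1 + A^8; 12 crossings at w = +4): V = t + t^3 - t^4
V(D2) = t - t^2 + 2t^3 - t^4 + t^5 - t^6  [12 crossings, <D> = -A^-6 + A^-2 - A^2 + 2A^6 - A^10 + A^14, w = +6]
observation: V(t) takes 2 values over 2 diagrams, fixing the grouping


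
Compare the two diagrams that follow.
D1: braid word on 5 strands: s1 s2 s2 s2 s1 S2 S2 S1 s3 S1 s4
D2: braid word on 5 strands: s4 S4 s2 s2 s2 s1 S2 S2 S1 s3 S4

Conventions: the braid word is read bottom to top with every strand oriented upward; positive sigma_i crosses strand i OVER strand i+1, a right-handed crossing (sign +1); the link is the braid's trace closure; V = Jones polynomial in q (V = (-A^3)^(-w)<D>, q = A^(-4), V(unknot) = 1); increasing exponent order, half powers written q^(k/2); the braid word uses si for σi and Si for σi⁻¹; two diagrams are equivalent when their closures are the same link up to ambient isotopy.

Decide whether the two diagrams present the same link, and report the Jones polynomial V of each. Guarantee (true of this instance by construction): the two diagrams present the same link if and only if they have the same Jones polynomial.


equivalent: yes
D1 (bracket -A^-5 + A^-1 - A^3 + 2A^7 + A^15; 11 crossings at w = +3): V = -q^(-3/2) - 2q^(1/2) + q^(3/2) - q^(5/2) + q^(7/2)
V(D2) = -q^(-3/2) - 2q^(1/2) + q^(3/2) - q^(5/2) + q^(7/2)  [11 crossings, <D> = -A^-11 + A^-7 - A^-3 + 2A + A^9, w = +1]
observation: Markov moves rewrite D1 (11 crossings) into D2 (11)


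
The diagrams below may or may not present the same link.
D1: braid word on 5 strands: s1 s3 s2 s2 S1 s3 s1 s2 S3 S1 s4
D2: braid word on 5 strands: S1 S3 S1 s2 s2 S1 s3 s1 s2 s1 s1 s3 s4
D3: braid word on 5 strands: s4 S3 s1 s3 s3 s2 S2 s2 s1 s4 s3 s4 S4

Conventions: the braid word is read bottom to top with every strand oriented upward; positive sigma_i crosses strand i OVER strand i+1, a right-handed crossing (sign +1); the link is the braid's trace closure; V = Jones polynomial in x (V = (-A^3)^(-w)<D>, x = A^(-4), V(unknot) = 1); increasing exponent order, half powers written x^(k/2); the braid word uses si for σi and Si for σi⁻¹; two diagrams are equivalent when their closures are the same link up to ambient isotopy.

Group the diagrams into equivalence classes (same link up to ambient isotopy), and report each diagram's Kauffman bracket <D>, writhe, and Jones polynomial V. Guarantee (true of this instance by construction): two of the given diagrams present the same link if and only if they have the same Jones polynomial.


equivalence classes: {D1, D2} | {D3}
D1 (bracket -A^-3 + A^5 + A^9 + A^13; 11 crossings at w = +5): V = -x^(1/2) - x^(3/2) - x^(5/2) + x^(9/2)
V(D2) = -x^(1/2) - x^(3/2) - x^(5/2) + x^(9/2)  (w +5, c 13, <D> = -A^-3 + A^5 + A^9 + A^13)
V(D3) = -x^(3/2) - 2x^(7/2) + x^(9/2) - x^(11/2) + x^(13/2)  (w +7, c 13, <D> = -A^-5 + A^-1 - A^3 + 2A^7 + A^15)
observation: 2 classes among 3 diagrams; unequal V(x) rules out equality


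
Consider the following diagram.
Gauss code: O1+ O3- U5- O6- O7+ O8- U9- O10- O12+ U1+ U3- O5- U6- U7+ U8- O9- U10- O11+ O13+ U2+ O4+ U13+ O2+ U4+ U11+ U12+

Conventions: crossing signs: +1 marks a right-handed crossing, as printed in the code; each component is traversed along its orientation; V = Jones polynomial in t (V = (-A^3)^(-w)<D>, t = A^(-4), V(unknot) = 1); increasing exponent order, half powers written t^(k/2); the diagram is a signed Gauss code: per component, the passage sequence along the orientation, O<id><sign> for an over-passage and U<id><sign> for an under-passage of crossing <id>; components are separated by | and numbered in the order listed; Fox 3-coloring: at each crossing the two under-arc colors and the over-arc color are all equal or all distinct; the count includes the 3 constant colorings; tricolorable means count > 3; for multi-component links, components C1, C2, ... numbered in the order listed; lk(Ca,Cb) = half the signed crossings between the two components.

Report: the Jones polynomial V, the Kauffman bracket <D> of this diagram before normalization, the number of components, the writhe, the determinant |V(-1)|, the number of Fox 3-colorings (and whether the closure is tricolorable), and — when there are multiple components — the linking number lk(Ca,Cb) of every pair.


V(t) = -t^-3 + t^-2 - t^-1 + 3 - t + t^2 - t^3
bracket: A^-9 - A^-5 + A^-1 - 3A^3 + A^7 - A^11 + A^15, w = +1
1 component, writhe +1, over 13 crossings
det 9, colorings 27 of 3^13 — tricolorable
observation: V is palindromic (span 6, det 9): t -> 1/t fixes it; necessary, not sufficient, for amphichirality


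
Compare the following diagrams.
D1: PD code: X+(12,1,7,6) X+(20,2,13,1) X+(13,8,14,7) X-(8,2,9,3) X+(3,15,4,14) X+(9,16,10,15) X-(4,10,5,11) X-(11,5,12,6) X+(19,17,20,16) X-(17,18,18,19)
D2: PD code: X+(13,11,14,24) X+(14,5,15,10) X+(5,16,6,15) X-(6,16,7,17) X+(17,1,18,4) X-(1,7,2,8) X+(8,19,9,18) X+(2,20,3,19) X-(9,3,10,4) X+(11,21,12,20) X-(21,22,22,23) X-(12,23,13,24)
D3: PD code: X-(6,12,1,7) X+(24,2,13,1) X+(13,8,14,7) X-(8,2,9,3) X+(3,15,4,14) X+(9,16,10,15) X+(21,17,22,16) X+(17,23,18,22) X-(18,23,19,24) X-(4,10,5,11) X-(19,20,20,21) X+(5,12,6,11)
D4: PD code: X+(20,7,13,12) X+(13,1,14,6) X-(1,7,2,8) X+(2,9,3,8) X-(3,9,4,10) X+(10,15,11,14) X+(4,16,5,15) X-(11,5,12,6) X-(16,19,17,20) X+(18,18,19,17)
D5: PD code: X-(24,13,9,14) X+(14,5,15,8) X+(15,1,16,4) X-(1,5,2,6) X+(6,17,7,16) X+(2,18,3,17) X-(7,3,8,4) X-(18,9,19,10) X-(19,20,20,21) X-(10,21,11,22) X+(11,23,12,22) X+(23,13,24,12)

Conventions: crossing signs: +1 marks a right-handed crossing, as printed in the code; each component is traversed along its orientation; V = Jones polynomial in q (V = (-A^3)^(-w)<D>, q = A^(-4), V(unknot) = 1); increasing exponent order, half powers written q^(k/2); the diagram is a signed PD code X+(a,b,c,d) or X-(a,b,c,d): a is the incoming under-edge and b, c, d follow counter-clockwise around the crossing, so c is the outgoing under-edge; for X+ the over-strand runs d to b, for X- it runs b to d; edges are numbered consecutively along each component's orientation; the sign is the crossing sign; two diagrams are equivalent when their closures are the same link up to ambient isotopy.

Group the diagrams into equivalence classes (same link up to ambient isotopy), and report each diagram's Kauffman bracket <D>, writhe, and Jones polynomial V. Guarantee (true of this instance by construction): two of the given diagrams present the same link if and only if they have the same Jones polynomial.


grouping into links: {D1, D2, D3, D4, D5}
V(D1) = 2 + q^2 + q^4  (w +2, c 10, <D> = A^-10 + A^-2 + 2A^6)
D2 (bracket A^-10 + A^-2 + 2A^6; 12 crossings at w = +2): V = 2 + q^2 + q^4
V(D3) = 2 + q^2 + q^4  (w +2, c 12, <D> = A^-10 + A^-2 + 2A^6)
V(D4) = 2 + q^2 + q^4  [10 crossings, <D> = A^-10 + A^-2 + 2A^6, w = +2]
V(D5) = 2 + q^2 + q^4  [12 crossings, <D> = A^-16 + A^-8 + 2, w = 0]
key observation: one V(q) for all 5 diagrams — one class (guaranteed)


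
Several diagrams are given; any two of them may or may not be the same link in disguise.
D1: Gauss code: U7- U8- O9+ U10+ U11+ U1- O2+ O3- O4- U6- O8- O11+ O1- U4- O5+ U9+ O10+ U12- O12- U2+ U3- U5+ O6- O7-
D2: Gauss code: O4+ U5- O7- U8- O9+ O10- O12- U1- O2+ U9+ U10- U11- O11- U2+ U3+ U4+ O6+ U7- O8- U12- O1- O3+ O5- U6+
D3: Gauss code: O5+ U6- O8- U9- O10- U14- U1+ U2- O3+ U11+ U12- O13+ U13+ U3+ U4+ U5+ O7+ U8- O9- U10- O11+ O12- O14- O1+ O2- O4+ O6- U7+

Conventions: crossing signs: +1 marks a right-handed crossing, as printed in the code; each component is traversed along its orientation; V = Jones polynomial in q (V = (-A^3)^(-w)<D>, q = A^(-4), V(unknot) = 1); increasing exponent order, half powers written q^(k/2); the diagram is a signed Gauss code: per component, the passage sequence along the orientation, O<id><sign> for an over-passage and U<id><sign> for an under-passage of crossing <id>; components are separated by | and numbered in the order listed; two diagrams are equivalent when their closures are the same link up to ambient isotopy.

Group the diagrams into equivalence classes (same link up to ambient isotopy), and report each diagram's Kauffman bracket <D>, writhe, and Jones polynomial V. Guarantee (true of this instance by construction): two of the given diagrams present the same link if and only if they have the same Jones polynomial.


grouping into links: {D1} | {D2, D3}
V(D1) = -q^-3 + 2q^-2 - 2q^-1 + 3 - 2q + 2q^2 - q^3  (w -2, c 12, <D> = -A^-18 + 2A^-14 - 2A^-10 + 3A^-6 - 2A^-2 + 2A^2 - A^6)
V(D2) = q^-5 - 2q^-4 + 2q^-3 - 2q^-2 + 2q^-1 - 1 + q  [12 crossings, <D> = A^-10 - A^-6 + 2A^-2 - 2A^2 + 2A^6 - 2A^10 + A^14, w = -2]
V(D3) = q^-5 - 2q^-4 + 2q^-3 - 2q^-2 + 2q^-1 - 1 + q  (w 0, c 14, <D> = A^-4 - 1 + 2A^4 - 2A^8 + 2A^12 - 2A^16 + A^20)
key observation: 2 classes among 3 diagrams; unequal V(q) rules out equality


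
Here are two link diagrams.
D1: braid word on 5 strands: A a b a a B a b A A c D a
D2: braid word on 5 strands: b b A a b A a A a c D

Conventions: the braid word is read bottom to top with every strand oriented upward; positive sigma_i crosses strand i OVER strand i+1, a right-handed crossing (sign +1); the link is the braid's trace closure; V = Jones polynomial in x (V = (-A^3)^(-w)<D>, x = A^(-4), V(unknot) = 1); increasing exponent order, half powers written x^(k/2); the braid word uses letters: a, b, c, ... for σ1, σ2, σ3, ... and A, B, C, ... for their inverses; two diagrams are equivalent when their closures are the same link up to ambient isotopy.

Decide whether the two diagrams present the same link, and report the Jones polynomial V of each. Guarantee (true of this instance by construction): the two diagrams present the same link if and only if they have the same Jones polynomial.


equivalent: no
D1 (bracket -A^-13 + A^-9 - A^-5 + 2A^-1 - A^3 + 2A^7; 13 crossings at w = +3): V = -2x^(1/2) + x^(3/2) - 2x^(5/2) + x^(7/2) - x^(9/2) + x^(11/2)
V(D2) = -x^(1/2) - x^(3/2) - x^(5/2) + x^(9/2)  [11 crossings, <D> = -A^-9 + A^-1 + A^3 + A^7, w = +3]
observation: 2 values of V(x) split the 2 diagrams


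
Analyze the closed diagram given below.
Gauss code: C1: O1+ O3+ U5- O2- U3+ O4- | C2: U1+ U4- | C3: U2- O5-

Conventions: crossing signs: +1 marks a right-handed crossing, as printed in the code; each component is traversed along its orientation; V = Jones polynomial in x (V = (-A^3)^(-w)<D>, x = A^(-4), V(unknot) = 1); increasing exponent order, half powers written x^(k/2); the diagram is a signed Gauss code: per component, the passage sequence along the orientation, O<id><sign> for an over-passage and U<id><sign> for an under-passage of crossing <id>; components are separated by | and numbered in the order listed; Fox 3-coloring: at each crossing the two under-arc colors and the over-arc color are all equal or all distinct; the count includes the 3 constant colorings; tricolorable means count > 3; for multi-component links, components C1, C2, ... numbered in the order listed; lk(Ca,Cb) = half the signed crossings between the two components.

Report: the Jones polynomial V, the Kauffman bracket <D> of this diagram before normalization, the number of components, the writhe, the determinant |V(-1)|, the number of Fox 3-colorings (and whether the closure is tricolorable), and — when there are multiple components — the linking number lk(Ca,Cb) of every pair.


V = x^-3 + x^-2 + x^-1 + 1
<D> = -A^-3 - A - A^5 - A^9 (w = -1)
3 components over 5 crossings, w = -1
lk(C1,C2): 0
lk(C1,C3) = -1
linking number lk(C2,C3) = 0
9 Fox colorings among 3^5, |V(-1)| = 0: tricolorable
why: w = -1 shifts under R1 moves; the (-A^3)^(1) factor cancels that in V


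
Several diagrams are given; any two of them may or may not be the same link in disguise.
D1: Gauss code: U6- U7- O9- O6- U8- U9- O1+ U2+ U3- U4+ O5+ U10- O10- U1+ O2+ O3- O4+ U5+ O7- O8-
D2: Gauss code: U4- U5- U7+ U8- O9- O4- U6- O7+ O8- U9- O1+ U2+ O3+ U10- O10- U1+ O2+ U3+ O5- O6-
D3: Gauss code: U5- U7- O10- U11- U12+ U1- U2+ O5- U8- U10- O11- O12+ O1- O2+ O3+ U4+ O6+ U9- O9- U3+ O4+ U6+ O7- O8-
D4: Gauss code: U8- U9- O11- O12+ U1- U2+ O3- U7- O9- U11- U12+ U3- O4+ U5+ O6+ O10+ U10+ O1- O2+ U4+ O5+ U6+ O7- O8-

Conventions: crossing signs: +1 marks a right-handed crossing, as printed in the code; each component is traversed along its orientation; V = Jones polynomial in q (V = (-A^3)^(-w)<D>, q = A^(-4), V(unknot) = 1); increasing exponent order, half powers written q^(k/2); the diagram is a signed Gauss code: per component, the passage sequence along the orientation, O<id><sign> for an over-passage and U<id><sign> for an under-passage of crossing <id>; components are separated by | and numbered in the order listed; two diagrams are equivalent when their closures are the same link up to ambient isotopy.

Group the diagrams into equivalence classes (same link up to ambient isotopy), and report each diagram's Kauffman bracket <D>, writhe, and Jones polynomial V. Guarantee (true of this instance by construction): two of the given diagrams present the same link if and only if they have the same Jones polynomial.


equivalence classes: {D1, D2, D3, D4}
D1 (bracket -A^-18 + A^-14 - A^-10 + 3A^-6 - A^-2 + A^2 - A^6; 10 crossings at w = -2): V = -q^-3 + q^-2 - q^-1 + 3 - q + q^2 - q^3
V(D2) = -q^-3 + q^-2 - q^-1 + 3 - q + q^2 - q^3  [10 crossings, <D> = -A^-18 + A^-14 - A^-10 + 3A^-6 - A^-2 + A^2 - A^6, w = -2]
V(D3) = -q^-3 + q^-2 - q^-1 + 3 - q + q^2 - q^3  (w -2, c 12, <D> = -A^-18 + A^-14 - A^-10 + 3A^-6 - A^-2 + A^2 - A^6)
V(D4) = -q^-3 + q^-2 - q^-1 + 3 - q + q^2 - q^3  [12 crossings, <D> = -A^-12 + A^-8 - A^-4 + 3 - A^4 + A^8 - A^12, w = 0]
key observation: one V(q) for all 4 diagrams — one class (guaranteed)


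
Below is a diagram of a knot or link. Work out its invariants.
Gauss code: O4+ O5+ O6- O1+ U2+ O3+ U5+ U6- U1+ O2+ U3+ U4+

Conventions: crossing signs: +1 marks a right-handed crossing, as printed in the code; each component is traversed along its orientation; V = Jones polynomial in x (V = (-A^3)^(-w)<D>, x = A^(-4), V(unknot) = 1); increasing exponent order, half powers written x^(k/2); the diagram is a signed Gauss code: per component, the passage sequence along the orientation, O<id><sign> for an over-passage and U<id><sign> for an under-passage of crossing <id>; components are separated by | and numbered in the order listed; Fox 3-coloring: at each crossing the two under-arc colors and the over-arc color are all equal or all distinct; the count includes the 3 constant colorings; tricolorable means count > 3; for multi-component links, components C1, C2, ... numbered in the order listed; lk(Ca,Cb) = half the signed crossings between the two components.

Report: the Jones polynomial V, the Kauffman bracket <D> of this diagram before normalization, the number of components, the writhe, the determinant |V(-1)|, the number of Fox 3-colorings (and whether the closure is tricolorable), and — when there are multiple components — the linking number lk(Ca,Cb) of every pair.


V(x) = x + x^3 - x^4
bracket: -A^-4 + 1 + A^8, w = +4
1 component, writhe +4, over 6 crossings
det 3, colorings 9 of 3^6 — tricolorable
observation: V spans 3 powers of x: at least 3 crossings in any diagram


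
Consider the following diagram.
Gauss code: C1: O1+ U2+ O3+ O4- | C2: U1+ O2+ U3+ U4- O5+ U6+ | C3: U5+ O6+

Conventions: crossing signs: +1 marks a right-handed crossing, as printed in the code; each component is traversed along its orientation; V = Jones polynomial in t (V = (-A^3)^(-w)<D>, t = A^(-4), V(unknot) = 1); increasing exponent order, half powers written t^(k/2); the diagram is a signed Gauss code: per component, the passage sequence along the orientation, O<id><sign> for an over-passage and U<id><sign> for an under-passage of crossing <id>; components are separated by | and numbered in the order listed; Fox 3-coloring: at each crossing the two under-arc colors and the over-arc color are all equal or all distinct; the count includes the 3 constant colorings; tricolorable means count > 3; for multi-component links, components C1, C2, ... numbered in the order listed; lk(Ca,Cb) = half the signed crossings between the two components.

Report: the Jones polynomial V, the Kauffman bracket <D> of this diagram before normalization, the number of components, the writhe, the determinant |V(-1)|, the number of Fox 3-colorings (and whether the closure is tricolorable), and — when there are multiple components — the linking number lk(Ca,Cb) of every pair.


V(t) = t + 2t^3 + t^5
bracket: A^-8 + 2 + A^8, w = +4
3 components, writhe +4, over 6 crossings
lk(C1,C2) = +1
linking number lk(C1,C3) = 0
lk(C2,C3): +1
det 4, colorings 3 of 3^6 — not tricolorable
observation: w = +4 (over 6 crossings) is diagram-only; (-A^3)^(-4) removes it from V


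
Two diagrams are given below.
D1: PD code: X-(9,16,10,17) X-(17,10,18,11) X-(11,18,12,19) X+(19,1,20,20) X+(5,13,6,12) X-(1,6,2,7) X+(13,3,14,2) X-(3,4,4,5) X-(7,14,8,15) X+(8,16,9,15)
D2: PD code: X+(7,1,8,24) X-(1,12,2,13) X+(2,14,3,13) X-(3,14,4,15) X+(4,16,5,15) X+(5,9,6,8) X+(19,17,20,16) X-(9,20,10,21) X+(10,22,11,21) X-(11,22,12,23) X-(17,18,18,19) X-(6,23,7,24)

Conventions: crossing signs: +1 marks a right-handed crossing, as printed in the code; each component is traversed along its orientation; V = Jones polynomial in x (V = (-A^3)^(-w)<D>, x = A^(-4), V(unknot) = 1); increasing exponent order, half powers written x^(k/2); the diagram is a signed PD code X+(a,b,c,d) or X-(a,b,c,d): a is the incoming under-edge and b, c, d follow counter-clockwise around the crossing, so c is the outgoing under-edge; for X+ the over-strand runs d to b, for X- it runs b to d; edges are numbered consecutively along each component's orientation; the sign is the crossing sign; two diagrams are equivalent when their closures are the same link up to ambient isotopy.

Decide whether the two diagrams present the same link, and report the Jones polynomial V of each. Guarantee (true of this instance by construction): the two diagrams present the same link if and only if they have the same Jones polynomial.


equivalent: no
D1 (bracket A^-10 - A^-6 + 2A^-2 - 2A^2 + 2A^6 - 2A^10 + A^14; 10 crossings at w = -2): V = x^-5 - 2x^-4 + 2x^-3 - 2x^-2 + 2x^-1 - 1 + x
V(D2) = 1  (w 0, c 12, <D> = 1)
key observation: comparing 2 Jones polynomials yields 2 groups


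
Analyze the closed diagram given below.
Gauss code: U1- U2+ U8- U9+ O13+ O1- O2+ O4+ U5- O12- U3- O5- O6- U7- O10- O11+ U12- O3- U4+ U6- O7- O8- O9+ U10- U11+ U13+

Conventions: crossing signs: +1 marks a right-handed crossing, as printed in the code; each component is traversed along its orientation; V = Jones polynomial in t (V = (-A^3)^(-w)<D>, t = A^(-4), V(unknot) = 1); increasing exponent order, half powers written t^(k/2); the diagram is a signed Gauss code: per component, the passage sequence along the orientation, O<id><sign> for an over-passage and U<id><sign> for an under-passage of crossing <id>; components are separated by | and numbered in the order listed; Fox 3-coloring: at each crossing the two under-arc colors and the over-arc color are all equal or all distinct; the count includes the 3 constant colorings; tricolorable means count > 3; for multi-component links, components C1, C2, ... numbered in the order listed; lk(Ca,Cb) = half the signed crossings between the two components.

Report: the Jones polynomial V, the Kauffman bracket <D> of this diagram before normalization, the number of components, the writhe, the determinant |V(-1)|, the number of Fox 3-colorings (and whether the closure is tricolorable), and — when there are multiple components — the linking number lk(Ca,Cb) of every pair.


V(t) = -t^-6 + t^-5 - t^-4 + 2t^-3 - t^-2 + t^-1
bracket: -A^-5 + A^-1 - 2A^3 + A^7 - A^11 + A^15, w = -3
1 component, writhe -3, over 13 crossings
det 7, colorings 3 of 3^13 — not tricolorable
observation: the span of V is 5, forcing >= 5 crossings in any diagram


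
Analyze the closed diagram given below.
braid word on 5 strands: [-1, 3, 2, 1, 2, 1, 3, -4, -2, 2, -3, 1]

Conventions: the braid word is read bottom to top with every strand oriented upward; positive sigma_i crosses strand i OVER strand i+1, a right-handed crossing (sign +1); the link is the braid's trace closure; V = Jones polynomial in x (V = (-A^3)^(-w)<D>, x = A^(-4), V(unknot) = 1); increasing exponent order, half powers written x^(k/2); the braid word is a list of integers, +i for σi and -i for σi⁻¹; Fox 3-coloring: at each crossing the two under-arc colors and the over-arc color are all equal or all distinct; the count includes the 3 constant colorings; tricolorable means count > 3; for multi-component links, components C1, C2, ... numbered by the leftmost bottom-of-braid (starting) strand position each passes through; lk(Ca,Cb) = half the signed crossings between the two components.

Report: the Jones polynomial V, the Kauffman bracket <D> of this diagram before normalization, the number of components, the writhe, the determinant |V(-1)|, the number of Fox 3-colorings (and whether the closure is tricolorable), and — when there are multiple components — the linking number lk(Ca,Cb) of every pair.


V(x) = x + x^3 - x^4
bracket: -A^-4 + 1 + A^8, w = +4
1 component, writhe +4, over 12 crossings
det 3, colorings 9 of 3^12 — tricolorable
observation: |V(-1)| = 3: so tricolorable, since 3 divides 3
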